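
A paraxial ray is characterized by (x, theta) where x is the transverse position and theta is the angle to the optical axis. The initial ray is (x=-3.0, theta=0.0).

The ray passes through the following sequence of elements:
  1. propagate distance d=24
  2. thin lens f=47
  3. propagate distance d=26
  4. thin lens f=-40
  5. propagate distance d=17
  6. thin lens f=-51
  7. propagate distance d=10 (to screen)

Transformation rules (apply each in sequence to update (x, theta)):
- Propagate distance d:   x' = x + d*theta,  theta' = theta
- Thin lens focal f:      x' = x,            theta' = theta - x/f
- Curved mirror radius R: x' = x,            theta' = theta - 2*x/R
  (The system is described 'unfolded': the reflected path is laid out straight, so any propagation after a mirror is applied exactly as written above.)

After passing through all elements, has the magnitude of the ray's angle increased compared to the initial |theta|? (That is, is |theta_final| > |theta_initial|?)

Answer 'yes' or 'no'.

Answer: yes

Derivation:
Initial: x=-3.0000 theta=0.0000
After 1 (propagate distance d=24): x=-3.0000 theta=0.0000
After 2 (thin lens f=47): x=-3.0000 theta=3/47 (≈0.0638)
After 3 (propagate distance d=26): x=-63/47 (≈-1.3404) theta=3/47 (≈0.0638)
After 4 (thin lens f=-40): x=-63/47 (≈-1.3404) theta=57/1880 (≈0.0303)
After 5 (propagate distance d=17): x=-0.8250 theta=57/1880 (≈0.0303)
After 6 (thin lens f=-51): x=-0.8250 theta=113/7990 (≈0.0141)
After 7 (propagate distance d=10 (to screen)): x=-21847/31960 (≈-0.6836) theta=113/7990 (≈0.0141)
|theta_initial|=0.0000 |theta_final|=113/7990 (≈0.0141) -> increased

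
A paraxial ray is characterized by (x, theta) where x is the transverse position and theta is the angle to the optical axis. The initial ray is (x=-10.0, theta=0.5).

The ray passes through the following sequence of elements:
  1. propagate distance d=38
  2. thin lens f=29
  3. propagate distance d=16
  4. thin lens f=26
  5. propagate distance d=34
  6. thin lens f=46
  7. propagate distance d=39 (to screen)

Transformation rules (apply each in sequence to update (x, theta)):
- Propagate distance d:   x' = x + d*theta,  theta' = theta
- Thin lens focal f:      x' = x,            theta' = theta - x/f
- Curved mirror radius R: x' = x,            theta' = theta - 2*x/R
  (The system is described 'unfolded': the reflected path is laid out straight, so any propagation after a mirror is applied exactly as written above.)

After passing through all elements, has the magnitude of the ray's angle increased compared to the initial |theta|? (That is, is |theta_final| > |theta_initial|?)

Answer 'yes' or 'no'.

Initial: x=-10.0000 theta=0.5000
After 1 (propagate distance d=38): x=9.0000 theta=0.5000
After 2 (thin lens f=29): x=9.0000 theta=11/58 (≈0.1897)
After 3 (propagate distance d=16): x=349/29 (≈12.0345) theta=11/58 (≈0.1897)
After 4 (thin lens f=26): x=349/29 (≈12.0345) theta=-103/377 (≈-0.2732)
After 5 (propagate distance d=34): x=1035/377 (≈2.7454) theta=-103/377 (≈-0.2732)
After 6 (thin lens f=46): x=1035/377 (≈2.7454) theta=-251/754 (≈-0.3329)
After 7 (propagate distance d=39 (to screen)): x=-7719/754 (≈-10.2374) theta=-251/754 (≈-0.3329)
|theta_initial|=0.5000 |theta_final|=251/754 (≈0.3329) -> not increased

Answer: no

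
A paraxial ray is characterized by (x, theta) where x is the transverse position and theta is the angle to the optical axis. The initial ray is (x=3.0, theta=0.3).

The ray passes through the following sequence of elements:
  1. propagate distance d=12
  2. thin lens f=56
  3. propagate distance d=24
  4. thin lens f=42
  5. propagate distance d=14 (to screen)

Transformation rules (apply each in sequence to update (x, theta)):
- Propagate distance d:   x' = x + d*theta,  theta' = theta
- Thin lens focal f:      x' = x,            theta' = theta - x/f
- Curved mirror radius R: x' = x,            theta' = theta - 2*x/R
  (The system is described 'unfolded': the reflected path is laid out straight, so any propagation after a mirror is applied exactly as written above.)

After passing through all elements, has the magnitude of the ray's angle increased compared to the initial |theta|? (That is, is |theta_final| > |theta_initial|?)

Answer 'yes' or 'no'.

Answer: no

Derivation:
Initial: x=3.0000 theta=0.3000
After 1 (propagate distance d=12): x=6.6000 theta=0.3000
After 2 (thin lens f=56): x=6.6000 theta=51/280 (≈0.1821)
After 3 (propagate distance d=24): x=384/35 (≈10.9714) theta=51/280 (≈0.1821)
After 4 (thin lens f=42): x=384/35 (≈10.9714) theta=-31/392 (≈-0.0791)
After 5 (propagate distance d=14 (to screen)): x=1381/140 (≈9.8643) theta=-31/392 (≈-0.0791)
|theta_initial|=0.3000 |theta_final|=31/392 (≈0.0791) -> not increased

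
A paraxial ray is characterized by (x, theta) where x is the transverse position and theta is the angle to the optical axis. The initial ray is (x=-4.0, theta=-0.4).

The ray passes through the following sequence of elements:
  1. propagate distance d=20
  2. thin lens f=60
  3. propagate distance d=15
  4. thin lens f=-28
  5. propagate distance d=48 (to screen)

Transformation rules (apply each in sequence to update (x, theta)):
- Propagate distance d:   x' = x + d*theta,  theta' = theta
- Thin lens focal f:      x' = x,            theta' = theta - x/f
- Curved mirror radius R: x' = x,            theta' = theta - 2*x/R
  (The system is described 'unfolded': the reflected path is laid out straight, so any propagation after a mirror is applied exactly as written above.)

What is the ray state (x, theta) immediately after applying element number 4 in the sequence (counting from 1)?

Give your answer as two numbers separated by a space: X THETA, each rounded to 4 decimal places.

Initial: x=-4.0000 theta=-0.4000
After 1 (propagate distance d=20): x=-12.0000 theta=-0.4000
After 2 (thin lens f=60): x=-12.0000 theta=-0.2000
After 3 (propagate distance d=15): x=-15.0000 theta=-0.2000
After 4 (thin lens f=-28): x=-15.0000 theta=-103/140 (≈-0.7357)
Rounded to 4 decimal places: x = -15.0000, theta = -0.7357

Answer: -15.0000 -0.7357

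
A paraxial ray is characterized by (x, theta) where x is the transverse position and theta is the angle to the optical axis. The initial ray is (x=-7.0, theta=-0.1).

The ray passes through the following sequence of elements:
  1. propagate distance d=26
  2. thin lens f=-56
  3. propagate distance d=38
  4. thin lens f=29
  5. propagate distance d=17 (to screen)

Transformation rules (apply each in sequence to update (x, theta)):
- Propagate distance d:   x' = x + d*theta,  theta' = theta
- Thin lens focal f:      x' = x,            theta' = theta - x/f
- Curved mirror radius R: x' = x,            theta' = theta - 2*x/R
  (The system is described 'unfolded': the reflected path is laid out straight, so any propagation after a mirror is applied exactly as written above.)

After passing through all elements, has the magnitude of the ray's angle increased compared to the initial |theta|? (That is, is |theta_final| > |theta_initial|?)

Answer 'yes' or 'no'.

Answer: yes

Derivation:
Initial: x=-7.0000 theta=-0.1000
After 1 (propagate distance d=26): x=-9.6000 theta=-0.1000
After 2 (thin lens f=-56): x=-9.6000 theta=-19/70 (≈-0.2714)
After 3 (propagate distance d=38): x=-697/35 (≈-19.9143) theta=-19/70 (≈-0.2714)
After 4 (thin lens f=29): x=-697/35 (≈-19.9143) theta=843/2030 (≈0.4153)
After 5 (propagate distance d=17 (to screen)): x=-5219/406 (≈-12.8547) theta=843/2030 (≈0.4153)
|theta_initial|=0.1000 |theta_final|=843/2030 (≈0.4153) -> increased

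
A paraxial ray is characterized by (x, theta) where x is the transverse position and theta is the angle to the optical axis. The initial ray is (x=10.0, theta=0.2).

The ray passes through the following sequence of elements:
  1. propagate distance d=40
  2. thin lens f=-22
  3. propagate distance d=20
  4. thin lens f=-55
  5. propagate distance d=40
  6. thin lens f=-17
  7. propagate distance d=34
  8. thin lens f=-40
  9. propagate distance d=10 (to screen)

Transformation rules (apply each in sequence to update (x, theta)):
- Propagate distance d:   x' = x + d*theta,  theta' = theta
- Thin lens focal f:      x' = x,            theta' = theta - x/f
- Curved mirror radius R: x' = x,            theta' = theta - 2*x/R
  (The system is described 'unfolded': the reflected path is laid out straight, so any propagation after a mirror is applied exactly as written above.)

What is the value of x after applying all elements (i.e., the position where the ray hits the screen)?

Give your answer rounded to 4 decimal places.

Initial: x=10.0000 theta=0.2000
After 1 (propagate distance d=40): x=18.0000 theta=0.2000
After 2 (thin lens f=-22): x=18.0000 theta=56/55 (≈1.0182)
After 3 (propagate distance d=20): x=422/11 (≈38.3636) theta=56/55 (≈1.0182)
After 4 (thin lens f=-55): x=422/11 (≈38.3636) theta=1038/605 (≈1.7157)
After 5 (propagate distance d=40): x=12946/121 (≈106.9917) theta=1038/605 (≈1.7157)
After 6 (thin lens f=-17): x=12946/121 (≈106.9917) theta=82376/10285 (≈8.0093)
After 7 (propagate distance d=34): x=20862/55 (≈379.3091) theta=82376/10285 (≈8.0093)
After 8 (thin lens f=-40): x=20862/55 (≈379.3091) theta=3598117/205700 (≈17.4921)
After 9 (propagate distance d=10 (to screen)): x=2280101/4114 (≈554.2297) theta=3598117/205700 (≈17.4921)
Rounded to 4 decimal places: x = 554.2297

Answer: 554.2297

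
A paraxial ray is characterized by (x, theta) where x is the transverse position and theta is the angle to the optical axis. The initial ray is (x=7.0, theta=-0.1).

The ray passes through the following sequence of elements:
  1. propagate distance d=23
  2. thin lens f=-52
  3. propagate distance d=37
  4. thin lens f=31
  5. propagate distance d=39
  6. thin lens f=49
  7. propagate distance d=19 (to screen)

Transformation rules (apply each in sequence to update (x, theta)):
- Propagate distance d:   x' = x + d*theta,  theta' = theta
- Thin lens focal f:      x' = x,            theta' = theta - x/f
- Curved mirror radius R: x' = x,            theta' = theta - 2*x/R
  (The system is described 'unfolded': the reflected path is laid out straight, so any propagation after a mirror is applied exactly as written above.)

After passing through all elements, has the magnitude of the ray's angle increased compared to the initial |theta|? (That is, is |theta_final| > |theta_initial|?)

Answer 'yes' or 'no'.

Answer: yes

Derivation:
Initial: x=7.0000 theta=-0.1000
After 1 (propagate distance d=23): x=4.7000 theta=-0.1000
After 2 (thin lens f=-52): x=4.7000 theta=-1/104 (≈-0.0096)
After 3 (propagate distance d=37): x=2259/520 (≈4.3442) theta=-1/104 (≈-0.0096)
After 4 (thin lens f=31): x=2259/520 (≈4.3442) theta=-1207/8060 (≈-0.1498)
After 5 (propagate distance d=39): x=-24117/16120 (≈-1.4961) theta=-1207/8060 (≈-0.1498)
After 6 (thin lens f=49): x=-24117/16120 (≈-1.4961) theta=-94169/789880 (≈-0.1192)
After 7 (propagate distance d=19 (to screen)): x=-371368/98735 (≈-3.7613) theta=-94169/789880 (≈-0.1192)
|theta_initial|=0.1000 |theta_final|=94169/789880 (≈0.1192) -> increased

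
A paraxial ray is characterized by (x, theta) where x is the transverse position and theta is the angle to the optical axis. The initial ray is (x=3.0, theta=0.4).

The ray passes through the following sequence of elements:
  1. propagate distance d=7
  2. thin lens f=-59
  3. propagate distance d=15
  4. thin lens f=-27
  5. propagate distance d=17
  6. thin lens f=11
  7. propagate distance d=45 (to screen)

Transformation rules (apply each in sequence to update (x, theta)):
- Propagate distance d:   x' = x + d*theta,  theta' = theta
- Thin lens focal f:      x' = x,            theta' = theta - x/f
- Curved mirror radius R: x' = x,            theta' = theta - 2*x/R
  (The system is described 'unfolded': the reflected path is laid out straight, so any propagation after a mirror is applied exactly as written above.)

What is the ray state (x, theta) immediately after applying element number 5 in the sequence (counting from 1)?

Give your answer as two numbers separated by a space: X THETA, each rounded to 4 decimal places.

Initial: x=3.0000 theta=0.4000
After 1 (propagate distance d=7): x=5.8000 theta=0.4000
After 2 (thin lens f=-59): x=5.8000 theta=147/295 (≈0.4983)
After 3 (propagate distance d=15): x=3916/295 (≈13.2746) theta=147/295 (≈0.4983)
After 4 (thin lens f=-27): x=3916/295 (≈13.2746) theta=1577/1593 (≈0.9900)
After 5 (propagate distance d=17): x=239777/7965 (≈30.1038) theta=1577/1593 (≈0.9900)
Rounded to 4 decimal places: x = 30.1038, theta = 0.9900

Answer: 30.1038 0.9900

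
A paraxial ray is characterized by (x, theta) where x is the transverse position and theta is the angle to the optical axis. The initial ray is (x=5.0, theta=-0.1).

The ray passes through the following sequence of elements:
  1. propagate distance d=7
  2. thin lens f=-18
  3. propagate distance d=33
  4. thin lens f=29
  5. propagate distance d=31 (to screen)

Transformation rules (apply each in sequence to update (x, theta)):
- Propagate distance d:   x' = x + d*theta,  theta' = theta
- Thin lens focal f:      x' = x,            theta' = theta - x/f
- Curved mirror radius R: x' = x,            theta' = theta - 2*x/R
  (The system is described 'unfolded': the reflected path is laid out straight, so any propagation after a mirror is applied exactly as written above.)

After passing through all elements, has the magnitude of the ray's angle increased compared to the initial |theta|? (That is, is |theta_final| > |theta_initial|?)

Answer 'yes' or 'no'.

Answer: yes

Derivation:
Initial: x=5.0000 theta=-0.1000
After 1 (propagate distance d=7): x=4.3000 theta=-0.1000
After 2 (thin lens f=-18): x=4.3000 theta=5/36 (≈0.1389)
After 3 (propagate distance d=33): x=533/60 (≈8.8833) theta=5/36 (≈0.1389)
After 4 (thin lens f=29): x=533/60 (≈8.8833) theta=-437/2610 (≈-0.1674)
After 5 (propagate distance d=31 (to screen)): x=19277/5220 (≈3.6929) theta=-437/2610 (≈-0.1674)
|theta_initial|=0.1000 |theta_final|=437/2610 (≈0.1674) -> increased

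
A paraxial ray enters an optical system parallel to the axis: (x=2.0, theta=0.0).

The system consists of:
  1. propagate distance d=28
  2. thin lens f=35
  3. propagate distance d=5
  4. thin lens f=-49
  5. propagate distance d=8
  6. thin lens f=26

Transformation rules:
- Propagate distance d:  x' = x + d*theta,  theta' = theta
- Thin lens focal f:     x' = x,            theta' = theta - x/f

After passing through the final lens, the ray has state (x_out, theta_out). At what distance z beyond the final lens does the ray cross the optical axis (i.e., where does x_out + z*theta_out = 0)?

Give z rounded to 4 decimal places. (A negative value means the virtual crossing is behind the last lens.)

Initial: x=2.0000 theta=0.0000
After 1 (propagate distance d=28): x=2.0000 theta=0.0000
After 2 (thin lens f=35): x=2.0000 theta=-2/35 (≈-0.0571)
After 3 (propagate distance d=5): x=12/7 (≈1.7143) theta=-2/35 (≈-0.0571)
After 4 (thin lens f=-49): x=12/7 (≈1.7143) theta=-38/1715 (≈-0.0222)
After 5 (propagate distance d=8): x=2636/1715 (≈1.5370) theta=-38/1715 (≈-0.0222)
After 6 (thin lens f=26): x=2636/1715 (≈1.5370) theta=-1812/22295 (≈-0.0813)
z_focus = -x_out/theta_out = -(2636/1715)/(-1812/22295) = 8567/453 ≈ 18.9117
Rounded to 4 decimal places: z = 18.9117

Answer: 18.9117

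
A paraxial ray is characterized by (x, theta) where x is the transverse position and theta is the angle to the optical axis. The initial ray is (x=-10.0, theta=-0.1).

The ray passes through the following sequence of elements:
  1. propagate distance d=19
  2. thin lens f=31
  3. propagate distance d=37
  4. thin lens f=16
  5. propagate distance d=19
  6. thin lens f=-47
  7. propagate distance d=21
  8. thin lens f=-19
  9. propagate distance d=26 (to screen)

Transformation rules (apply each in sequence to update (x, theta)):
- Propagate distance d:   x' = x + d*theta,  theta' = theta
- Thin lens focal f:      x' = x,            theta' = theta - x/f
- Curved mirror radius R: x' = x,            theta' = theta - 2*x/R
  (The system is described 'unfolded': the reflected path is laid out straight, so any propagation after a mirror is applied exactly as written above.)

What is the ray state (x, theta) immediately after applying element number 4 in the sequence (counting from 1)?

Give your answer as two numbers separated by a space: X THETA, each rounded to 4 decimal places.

Initial: x=-10.0000 theta=-0.1000
After 1 (propagate distance d=19): x=-11.9000 theta=-0.1000
After 2 (thin lens f=31): x=-11.9000 theta=44/155 (≈0.2839)
After 3 (propagate distance d=37): x=-433/310 (≈-1.3968) theta=44/155 (≈0.2839)
After 4 (thin lens f=16): x=-433/310 (≈-1.3968) theta=1841/4960 (≈0.3712)
Rounded to 4 decimal places: x = -1.3968, theta = 0.3712

Answer: -1.3968 0.3712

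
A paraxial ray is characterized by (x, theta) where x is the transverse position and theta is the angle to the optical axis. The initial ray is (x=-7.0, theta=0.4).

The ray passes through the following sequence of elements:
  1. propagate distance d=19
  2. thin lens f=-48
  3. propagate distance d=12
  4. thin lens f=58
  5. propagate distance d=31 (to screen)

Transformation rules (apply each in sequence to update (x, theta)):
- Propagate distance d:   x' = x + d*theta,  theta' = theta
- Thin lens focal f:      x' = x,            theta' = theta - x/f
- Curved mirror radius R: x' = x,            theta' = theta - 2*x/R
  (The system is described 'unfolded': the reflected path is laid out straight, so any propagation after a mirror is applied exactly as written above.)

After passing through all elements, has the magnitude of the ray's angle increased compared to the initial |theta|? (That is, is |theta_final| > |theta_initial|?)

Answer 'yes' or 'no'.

Answer: no

Derivation:
Initial: x=-7.0000 theta=0.4000
After 1 (propagate distance d=19): x=0.6000 theta=0.4000
After 2 (thin lens f=-48): x=0.6000 theta=0.4125
After 3 (propagate distance d=12): x=5.5500 theta=0.4125
After 4 (thin lens f=58): x=5.5500 theta=147/464 (≈0.3168)
After 5 (propagate distance d=31 (to screen)): x=35661/2320 (≈15.3711) theta=147/464 (≈0.3168)
|theta_initial|=0.4000 |theta_final|=147/464 (≈0.3168) -> not increased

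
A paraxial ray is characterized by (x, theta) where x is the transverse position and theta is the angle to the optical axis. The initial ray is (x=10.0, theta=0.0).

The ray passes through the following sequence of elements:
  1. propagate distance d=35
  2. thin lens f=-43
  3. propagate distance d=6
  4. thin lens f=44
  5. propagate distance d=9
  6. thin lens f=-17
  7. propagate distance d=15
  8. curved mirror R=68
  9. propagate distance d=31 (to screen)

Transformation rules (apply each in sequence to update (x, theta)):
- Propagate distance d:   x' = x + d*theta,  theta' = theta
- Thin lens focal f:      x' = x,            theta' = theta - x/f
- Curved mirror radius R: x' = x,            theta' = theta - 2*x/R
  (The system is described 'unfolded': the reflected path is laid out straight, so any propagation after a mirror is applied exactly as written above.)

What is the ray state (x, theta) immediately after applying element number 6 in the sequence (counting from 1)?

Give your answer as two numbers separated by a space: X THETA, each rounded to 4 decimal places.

Initial: x=10.0000 theta=0.0000
After 1 (propagate distance d=35): x=10.0000 theta=0.0000
After 2 (thin lens f=-43): x=10.0000 theta=10/43 (≈0.2326)
After 3 (propagate distance d=6): x=490/43 (≈11.3953) theta=10/43 (≈0.2326)
After 4 (thin lens f=44): x=490/43 (≈11.3953) theta=-25/946 (≈-0.0264)
After 5 (propagate distance d=9): x=10555/946 (≈11.1575) theta=-25/946 (≈-0.0264)
After 6 (thin lens f=-17): x=10555/946 (≈11.1575) theta=5065/8041 (≈0.6299)
Rounded to 4 decimal places: x = 11.1575, theta = 0.6299

Answer: 11.1575 0.6299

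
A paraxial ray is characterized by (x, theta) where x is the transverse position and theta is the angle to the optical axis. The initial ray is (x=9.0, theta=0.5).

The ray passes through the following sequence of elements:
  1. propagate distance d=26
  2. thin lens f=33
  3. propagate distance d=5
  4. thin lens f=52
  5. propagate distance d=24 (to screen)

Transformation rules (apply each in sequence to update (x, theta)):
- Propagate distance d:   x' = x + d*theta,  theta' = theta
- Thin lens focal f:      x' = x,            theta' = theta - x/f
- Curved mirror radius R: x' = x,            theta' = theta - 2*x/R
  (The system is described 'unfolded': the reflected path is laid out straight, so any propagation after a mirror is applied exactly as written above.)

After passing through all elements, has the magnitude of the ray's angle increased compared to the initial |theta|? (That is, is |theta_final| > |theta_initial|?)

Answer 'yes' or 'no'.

Initial: x=9.0000 theta=0.5000
After 1 (propagate distance d=26): x=22.0000 theta=0.5000
After 2 (thin lens f=33): x=22.0000 theta=-1/6 (≈-0.1667)
After 3 (propagate distance d=5): x=127/6 (≈21.1667) theta=-1/6 (≈-0.1667)
After 4 (thin lens f=52): x=127/6 (≈21.1667) theta=-179/312 (≈-0.5737)
After 5 (propagate distance d=24 (to screen)): x=577/78 (≈7.3974) theta=-179/312 (≈-0.5737)
|theta_initial|=0.5000 |theta_final|=179/312 (≈0.5737) -> increased

Answer: yes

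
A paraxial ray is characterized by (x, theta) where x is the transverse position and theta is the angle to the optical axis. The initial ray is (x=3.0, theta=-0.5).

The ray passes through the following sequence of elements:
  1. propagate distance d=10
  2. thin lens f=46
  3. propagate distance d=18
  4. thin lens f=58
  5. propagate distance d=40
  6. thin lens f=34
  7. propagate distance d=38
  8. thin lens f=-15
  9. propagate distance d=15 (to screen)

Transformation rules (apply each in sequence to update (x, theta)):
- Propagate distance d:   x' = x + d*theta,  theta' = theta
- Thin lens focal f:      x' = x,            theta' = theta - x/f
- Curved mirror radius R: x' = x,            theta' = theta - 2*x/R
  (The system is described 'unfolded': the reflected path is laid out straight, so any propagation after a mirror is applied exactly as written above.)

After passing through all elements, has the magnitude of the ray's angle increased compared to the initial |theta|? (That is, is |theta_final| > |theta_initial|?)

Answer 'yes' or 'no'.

Initial: x=3.0000 theta=-0.5000
After 1 (propagate distance d=10): x=-2.0000 theta=-0.5000
After 2 (thin lens f=46): x=-2.0000 theta=-21/46 (≈-0.4565)
After 3 (propagate distance d=18): x=-235/23 (≈-10.2174) theta=-21/46 (≈-0.4565)
After 4 (thin lens f=58): x=-235/23 (≈-10.2174) theta=-187/667 (≈-0.2804)
After 5 (propagate distance d=40): x=-14295/667 (≈-21.4318) theta=-187/667 (≈-0.2804)
After 6 (thin lens f=34): x=-14295/667 (≈-21.4318) theta=7937/22678 (≈0.3500)
After 7 (propagate distance d=38): x=-92212/11339 (≈-8.1323) theta=7937/22678 (≈0.3500)
After 8 (thin lens f=-15): x=-92212/11339 (≈-8.1323) theta=-65369/340170 (≈-0.1922)
After 9 (propagate distance d=15 (to screen)): x=-249793/22678 (≈-11.0148) theta=-65369/340170 (≈-0.1922)
|theta_initial|=0.5000 |theta_final|=65369/340170 (≈0.1922) -> not increased

Answer: no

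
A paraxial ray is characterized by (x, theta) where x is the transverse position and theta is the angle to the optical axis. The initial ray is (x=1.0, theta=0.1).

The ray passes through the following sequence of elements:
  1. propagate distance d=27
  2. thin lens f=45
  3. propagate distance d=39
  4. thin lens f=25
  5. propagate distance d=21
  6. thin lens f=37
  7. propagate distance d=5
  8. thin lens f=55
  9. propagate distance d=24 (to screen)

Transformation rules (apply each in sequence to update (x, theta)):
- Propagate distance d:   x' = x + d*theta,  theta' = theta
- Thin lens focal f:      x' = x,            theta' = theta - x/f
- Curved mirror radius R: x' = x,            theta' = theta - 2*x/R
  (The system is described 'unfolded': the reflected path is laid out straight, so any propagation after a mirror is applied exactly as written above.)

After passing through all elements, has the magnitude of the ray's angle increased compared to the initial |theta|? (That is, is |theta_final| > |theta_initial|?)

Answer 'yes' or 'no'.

Answer: yes

Derivation:
Initial: x=1.0000 theta=0.1000
After 1 (propagate distance d=27): x=3.7000 theta=0.1000
After 2 (thin lens f=45): x=3.7000 theta=4/225 (≈0.0178)
After 3 (propagate distance d=39): x=659/150 (≈4.3933) theta=4/225 (≈0.0178)
After 4 (thin lens f=25): x=659/150 (≈4.3933) theta=-1777/11250 (≈-0.1580)
After 5 (propagate distance d=21): x=2018/1875 (≈1.0763) theta=-1777/11250 (≈-0.1580)
After 6 (thin lens f=37): x=2018/1875 (≈1.0763) theta=-77857/416250 (≈-0.1870)
After 7 (propagate distance d=5): x=58711/416250 (≈0.1410) theta=-77857/416250 (≈-0.1870)
After 8 (thin lens f=55): x=58711/416250 (≈0.1410) theta=-2170423/11446875 (≈-0.1896)
After 9 (propagate distance d=24 (to screen)): x=-100951199/22893750 (≈-4.4096) theta=-2170423/11446875 (≈-0.1896)
|theta_initial|=0.1000 |theta_final|=2170423/11446875 (≈0.1896) -> increased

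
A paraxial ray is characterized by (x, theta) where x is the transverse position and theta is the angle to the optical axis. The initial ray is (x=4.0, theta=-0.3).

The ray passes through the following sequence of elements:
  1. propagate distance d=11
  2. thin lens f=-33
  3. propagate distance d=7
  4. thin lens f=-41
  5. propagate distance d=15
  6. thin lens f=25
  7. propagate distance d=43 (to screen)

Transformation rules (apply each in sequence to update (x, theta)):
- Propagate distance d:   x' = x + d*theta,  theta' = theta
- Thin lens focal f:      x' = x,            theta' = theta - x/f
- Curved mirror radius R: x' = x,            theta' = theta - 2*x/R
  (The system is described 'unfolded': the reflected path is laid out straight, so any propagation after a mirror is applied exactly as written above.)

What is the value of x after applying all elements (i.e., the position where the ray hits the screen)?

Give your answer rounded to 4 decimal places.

Initial: x=4.0000 theta=-0.3000
After 1 (propagate distance d=11): x=0.7000 theta=-0.3000
After 2 (thin lens f=-33): x=0.7000 theta=-46/165 (≈-0.2788)
After 3 (propagate distance d=7): x=-413/330 (≈-1.2515) theta=-46/165 (≈-0.2788)
After 4 (thin lens f=-41): x=-413/330 (≈-1.2515) theta=-279/902 (≈-0.3093)
After 5 (propagate distance d=15): x=-39854/6765 (≈-5.8912) theta=-279/902 (≈-0.3093)
After 6 (thin lens f=25): x=-39854/6765 (≈-5.8912) theta=-24917/338250 (≈-0.0737)
After 7 (propagate distance d=43 (to screen)): x=-1021377/112750 (≈-9.0588) theta=-24917/338250 (≈-0.0737)
Rounded to 4 decimal places: x = -9.0588

Answer: -9.0588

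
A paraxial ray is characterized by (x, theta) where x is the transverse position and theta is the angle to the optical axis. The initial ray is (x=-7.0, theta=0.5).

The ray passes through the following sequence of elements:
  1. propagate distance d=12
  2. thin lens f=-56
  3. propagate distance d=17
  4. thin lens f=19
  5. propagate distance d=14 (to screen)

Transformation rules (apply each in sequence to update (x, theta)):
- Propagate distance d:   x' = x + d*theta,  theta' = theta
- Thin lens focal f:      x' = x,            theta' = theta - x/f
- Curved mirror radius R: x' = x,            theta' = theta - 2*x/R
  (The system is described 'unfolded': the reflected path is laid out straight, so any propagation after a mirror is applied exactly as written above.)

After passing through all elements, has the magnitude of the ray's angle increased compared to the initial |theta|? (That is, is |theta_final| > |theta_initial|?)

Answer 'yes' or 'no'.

Initial: x=-7.0000 theta=0.5000
After 1 (propagate distance d=12): x=-1.0000 theta=0.5000
After 2 (thin lens f=-56): x=-1.0000 theta=27/56 (≈0.4821)
After 3 (propagate distance d=17): x=403/56 (≈7.1964) theta=27/56 (≈0.4821)
After 4 (thin lens f=19): x=403/56 (≈7.1964) theta=55/532 (≈0.1034)
After 5 (propagate distance d=14 (to screen)): x=9197/1064 (≈8.6438) theta=55/532 (≈0.1034)
|theta_initial|=0.5000 |theta_final|=55/532 (≈0.1034) -> not increased

Answer: no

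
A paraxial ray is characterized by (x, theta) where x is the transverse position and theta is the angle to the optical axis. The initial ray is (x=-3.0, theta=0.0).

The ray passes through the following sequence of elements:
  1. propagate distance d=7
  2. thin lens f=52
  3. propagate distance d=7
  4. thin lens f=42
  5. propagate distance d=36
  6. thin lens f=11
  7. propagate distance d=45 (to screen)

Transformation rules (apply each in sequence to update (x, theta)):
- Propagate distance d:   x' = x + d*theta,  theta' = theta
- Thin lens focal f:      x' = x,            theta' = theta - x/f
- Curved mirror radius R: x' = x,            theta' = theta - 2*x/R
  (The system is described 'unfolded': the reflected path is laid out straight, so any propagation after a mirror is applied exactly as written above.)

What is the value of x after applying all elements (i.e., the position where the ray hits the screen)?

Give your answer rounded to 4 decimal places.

Answer: 0.1045

Derivation:
Initial: x=-3.0000 theta=0.0000
After 1 (propagate distance d=7): x=-3.0000 theta=0.0000
After 2 (thin lens f=52): x=-3.0000 theta=3/52 (≈0.0577)
After 3 (propagate distance d=7): x=-135/52 (≈-2.5962) theta=3/52 (≈0.0577)
After 4 (thin lens f=42): x=-135/52 (≈-2.5962) theta=87/728 (≈0.1195)
After 5 (propagate distance d=36): x=621/364 (≈1.7060) theta=87/728 (≈0.1195)
After 6 (thin lens f=11): x=621/364 (≈1.7060) theta=-285/8008 (≈-0.0356)
After 7 (propagate distance d=45 (to screen)): x=837/8008 (≈0.1045) theta=-285/8008 (≈-0.0356)
Rounded to 4 decimal places: x = 0.1045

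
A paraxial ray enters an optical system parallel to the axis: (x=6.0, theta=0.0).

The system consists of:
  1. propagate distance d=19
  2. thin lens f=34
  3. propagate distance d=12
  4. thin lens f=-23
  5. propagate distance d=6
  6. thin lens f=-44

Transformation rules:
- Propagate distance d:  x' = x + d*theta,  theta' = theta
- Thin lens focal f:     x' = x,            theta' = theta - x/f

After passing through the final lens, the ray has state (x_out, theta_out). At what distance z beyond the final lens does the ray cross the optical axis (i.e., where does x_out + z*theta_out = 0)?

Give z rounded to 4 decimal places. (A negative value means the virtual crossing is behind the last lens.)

Answer: -48.2456

Derivation:
Initial: x=6.0000 theta=0.0000
After 1 (propagate distance d=19): x=6.0000 theta=0.0000
After 2 (thin lens f=34): x=6.0000 theta=-3/17 (≈-0.1765)
After 3 (propagate distance d=12): x=66/17 (≈3.8824) theta=-3/17 (≈-0.1765)
After 4 (thin lens f=-23): x=66/17 (≈3.8824) theta=-3/391 (≈-0.0077)
After 5 (propagate distance d=6): x=1500/391 (≈3.8363) theta=-3/391 (≈-0.0077)
After 6 (thin lens f=-44): x=1500/391 (≈3.8363) theta=342/4301 (≈0.0795)
z_focus = -x_out/theta_out = -(1500/391)/(342/4301) = -2750/57 ≈ -48.2456
Rounded to 4 decimal places: z = -48.2456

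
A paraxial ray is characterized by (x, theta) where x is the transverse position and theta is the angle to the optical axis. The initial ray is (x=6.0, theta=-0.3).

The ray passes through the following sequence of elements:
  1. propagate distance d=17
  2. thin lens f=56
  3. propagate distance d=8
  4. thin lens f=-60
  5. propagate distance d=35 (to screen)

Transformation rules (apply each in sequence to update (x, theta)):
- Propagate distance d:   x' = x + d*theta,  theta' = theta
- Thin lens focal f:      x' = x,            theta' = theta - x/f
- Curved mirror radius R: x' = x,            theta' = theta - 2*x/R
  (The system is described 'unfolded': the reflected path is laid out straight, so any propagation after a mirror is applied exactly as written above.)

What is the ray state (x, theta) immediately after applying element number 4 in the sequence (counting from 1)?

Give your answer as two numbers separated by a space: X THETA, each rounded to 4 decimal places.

Answer: -1.6286 -0.3432

Derivation:
Initial: x=6.0000 theta=-0.3000
After 1 (propagate distance d=17): x=0.9000 theta=-0.3000
After 2 (thin lens f=56): x=0.9000 theta=-177/560 (≈-0.3161)
After 3 (propagate distance d=8): x=-57/35 (≈-1.6286) theta=-177/560 (≈-0.3161)
After 4 (thin lens f=-60): x=-57/35 (≈-1.6286) theta=-961/2800 (≈-0.3432)
Rounded to 4 decimal places: x = -1.6286, theta = -0.3432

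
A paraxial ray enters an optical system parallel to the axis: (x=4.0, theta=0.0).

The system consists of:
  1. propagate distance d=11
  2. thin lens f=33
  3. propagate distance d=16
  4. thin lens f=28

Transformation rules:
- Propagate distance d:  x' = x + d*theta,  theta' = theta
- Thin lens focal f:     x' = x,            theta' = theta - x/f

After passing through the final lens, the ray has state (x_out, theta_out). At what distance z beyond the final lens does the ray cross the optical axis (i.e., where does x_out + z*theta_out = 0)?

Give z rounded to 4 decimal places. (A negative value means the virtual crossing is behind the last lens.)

Initial: x=4.0000 theta=0.0000
After 1 (propagate distance d=11): x=4.0000 theta=0.0000
After 2 (thin lens f=33): x=4.0000 theta=-4/33 (≈-0.1212)
After 3 (propagate distance d=16): x=68/33 (≈2.0606) theta=-4/33 (≈-0.1212)
After 4 (thin lens f=28): x=68/33 (≈2.0606) theta=-15/77 (≈-0.1948)
z_focus = -x_out/theta_out = -(68/33)/(-15/77) = 476/45 ≈ 10.5778
Rounded to 4 decimal places: z = 10.5778

Answer: 10.5778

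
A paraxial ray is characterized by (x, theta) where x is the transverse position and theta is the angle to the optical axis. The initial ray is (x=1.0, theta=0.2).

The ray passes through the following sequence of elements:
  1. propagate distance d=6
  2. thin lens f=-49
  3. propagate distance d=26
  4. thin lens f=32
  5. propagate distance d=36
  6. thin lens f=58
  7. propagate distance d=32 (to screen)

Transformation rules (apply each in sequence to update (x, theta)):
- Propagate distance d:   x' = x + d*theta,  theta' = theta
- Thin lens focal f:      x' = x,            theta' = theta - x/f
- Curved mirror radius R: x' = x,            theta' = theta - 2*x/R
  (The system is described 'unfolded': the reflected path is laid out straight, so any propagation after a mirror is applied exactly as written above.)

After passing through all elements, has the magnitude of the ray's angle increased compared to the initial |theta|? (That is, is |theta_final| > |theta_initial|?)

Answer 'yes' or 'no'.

Answer: no

Derivation:
Initial: x=1.0000 theta=0.2000
After 1 (propagate distance d=6): x=2.2000 theta=0.2000
After 2 (thin lens f=-49): x=2.2000 theta=12/49 (≈0.2449)
After 3 (propagate distance d=26): x=2099/245 (≈8.5673) theta=12/49 (≈0.2449)
After 4 (thin lens f=32): x=2099/245 (≈8.5673) theta=-179/7840 (≈-0.0228)
After 5 (propagate distance d=36): x=15181/1960 (≈7.7454) theta=-179/7840 (≈-0.0228)
After 6 (thin lens f=58): x=15181/1960 (≈7.7454) theta=-5079/32480 (≈-0.1564)
After 7 (propagate distance d=32 (to screen)): x=31165/11368 (≈2.7415) theta=-5079/32480 (≈-0.1564)
|theta_initial|=0.2000 |theta_final|=5079/32480 (≈0.1564) -> not increased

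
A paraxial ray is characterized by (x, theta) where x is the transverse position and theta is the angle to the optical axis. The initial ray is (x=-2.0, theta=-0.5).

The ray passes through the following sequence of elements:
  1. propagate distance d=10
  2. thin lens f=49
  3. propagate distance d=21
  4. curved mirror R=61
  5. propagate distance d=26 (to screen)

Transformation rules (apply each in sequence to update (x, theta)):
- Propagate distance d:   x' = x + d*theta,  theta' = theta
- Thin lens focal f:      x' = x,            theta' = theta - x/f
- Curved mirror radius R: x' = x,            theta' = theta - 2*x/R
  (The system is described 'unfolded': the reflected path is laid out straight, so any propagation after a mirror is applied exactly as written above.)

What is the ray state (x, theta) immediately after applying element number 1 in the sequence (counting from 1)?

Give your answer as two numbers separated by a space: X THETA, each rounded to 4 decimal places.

Initial: x=-2.0000 theta=-0.5000
After 1 (propagate distance d=10): x=-7.0000 theta=-0.5000
Rounded to 4 decimal places: x = -7.0000, theta = -0.5000

Answer: -7.0000 -0.5000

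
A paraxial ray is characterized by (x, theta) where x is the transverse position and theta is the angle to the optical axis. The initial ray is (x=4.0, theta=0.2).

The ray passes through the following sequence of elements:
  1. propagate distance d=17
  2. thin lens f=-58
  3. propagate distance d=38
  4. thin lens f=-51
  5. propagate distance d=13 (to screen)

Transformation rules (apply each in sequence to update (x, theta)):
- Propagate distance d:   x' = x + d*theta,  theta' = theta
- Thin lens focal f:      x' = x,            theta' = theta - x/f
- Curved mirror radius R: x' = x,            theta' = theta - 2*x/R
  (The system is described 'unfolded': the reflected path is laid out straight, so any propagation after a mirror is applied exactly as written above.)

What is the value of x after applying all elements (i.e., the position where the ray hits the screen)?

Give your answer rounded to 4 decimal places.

Answer: 29.1663

Derivation:
Initial: x=4.0000 theta=0.2000
After 1 (propagate distance d=17): x=7.4000 theta=0.2000
After 2 (thin lens f=-58): x=7.4000 theta=19/58 (≈0.3276)
After 3 (propagate distance d=38): x=2878/145 (≈19.8483) theta=19/58 (≈0.3276)
After 4 (thin lens f=-51): x=2878/145 (≈19.8483) theta=10601/14790 (≈0.7168)
After 5 (propagate distance d=13 (to screen)): x=431369/14790 (≈29.1663) theta=10601/14790 (≈0.7168)
Rounded to 4 decimal places: x = 29.1663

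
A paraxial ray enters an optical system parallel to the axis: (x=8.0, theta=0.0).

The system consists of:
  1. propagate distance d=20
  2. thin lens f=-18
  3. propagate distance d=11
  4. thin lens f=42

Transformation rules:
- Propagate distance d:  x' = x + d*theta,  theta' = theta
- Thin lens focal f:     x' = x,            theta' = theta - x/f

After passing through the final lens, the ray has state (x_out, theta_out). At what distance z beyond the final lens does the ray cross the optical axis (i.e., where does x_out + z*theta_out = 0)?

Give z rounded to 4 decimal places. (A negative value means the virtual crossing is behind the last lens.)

Answer: -93.6923

Derivation:
Initial: x=8.0000 theta=0.0000
After 1 (propagate distance d=20): x=8.0000 theta=0.0000
After 2 (thin lens f=-18): x=8.0000 theta=4/9 (≈0.4444)
After 3 (propagate distance d=11): x=116/9 (≈12.8889) theta=4/9 (≈0.4444)
After 4 (thin lens f=42): x=116/9 (≈12.8889) theta=26/189 (≈0.1376)
z_focus = -x_out/theta_out = -(116/9)/(26/189) = -1218/13 ≈ -93.6923
Rounded to 4 decimal places: z = -93.6923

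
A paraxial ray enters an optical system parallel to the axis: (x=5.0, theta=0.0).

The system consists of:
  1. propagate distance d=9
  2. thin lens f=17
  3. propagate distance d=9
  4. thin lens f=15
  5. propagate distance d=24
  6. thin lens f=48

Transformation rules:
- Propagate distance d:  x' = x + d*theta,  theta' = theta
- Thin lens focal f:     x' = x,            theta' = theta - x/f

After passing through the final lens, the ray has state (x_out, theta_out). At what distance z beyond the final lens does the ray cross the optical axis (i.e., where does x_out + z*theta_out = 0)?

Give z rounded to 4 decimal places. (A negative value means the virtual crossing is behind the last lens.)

Answer: -30.8571

Derivation:
Initial: x=5.0000 theta=0.0000
After 1 (propagate distance d=9): x=5.0000 theta=0.0000
After 2 (thin lens f=17): x=5.0000 theta=-5/17 (≈-0.2941)
After 3 (propagate distance d=9): x=40/17 (≈2.3529) theta=-5/17 (≈-0.2941)
After 4 (thin lens f=15): x=40/17 (≈2.3529) theta=-23/51 (≈-0.4510)
After 5 (propagate distance d=24): x=-144/17 (≈-8.4706) theta=-23/51 (≈-0.4510)
After 6 (thin lens f=48): x=-144/17 (≈-8.4706) theta=-14/51 (≈-0.2745)
z_focus = -x_out/theta_out = -(-144/17)/(-14/51) = -216/7 ≈ -30.8571
Rounded to 4 decimal places: z = -30.8571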